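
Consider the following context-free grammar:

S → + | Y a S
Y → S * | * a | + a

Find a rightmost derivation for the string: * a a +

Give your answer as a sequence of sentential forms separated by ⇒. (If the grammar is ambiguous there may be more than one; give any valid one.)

S ⇒ Y a S ⇒ Y a + ⇒ * a a +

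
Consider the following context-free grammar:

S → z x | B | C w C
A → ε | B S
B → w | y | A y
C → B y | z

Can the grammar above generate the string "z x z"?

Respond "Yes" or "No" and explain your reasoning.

No - no valid derivation exists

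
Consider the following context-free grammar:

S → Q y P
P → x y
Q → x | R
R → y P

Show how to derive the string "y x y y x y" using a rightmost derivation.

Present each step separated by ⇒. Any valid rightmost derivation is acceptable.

S ⇒ Q y P ⇒ Q y x y ⇒ R y x y ⇒ y P y x y ⇒ y x y y x y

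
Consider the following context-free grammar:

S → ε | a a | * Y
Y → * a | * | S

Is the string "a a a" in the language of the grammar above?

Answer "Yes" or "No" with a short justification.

No - no valid derivation exists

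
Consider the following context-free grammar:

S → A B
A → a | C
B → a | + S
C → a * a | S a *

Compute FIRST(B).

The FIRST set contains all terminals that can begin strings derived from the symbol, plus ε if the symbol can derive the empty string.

We compute FIRST(B) using the standard algorithm.
FIRST(A) = {a}
FIRST(B) = {+, a}
FIRST(C) = {a}
FIRST(S) = {a}
Therefore, FIRST(B) = {+, a}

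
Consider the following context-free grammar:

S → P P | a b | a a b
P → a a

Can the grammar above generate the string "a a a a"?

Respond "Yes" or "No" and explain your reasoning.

Yes - a valid derivation exists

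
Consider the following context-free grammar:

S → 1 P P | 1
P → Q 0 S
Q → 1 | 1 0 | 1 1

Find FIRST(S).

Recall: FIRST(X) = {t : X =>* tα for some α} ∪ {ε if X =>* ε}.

We compute FIRST(S) using the standard algorithm.
FIRST(P) = {1}
FIRST(Q) = {1}
FIRST(S) = {1}
Therefore, FIRST(S) = {1}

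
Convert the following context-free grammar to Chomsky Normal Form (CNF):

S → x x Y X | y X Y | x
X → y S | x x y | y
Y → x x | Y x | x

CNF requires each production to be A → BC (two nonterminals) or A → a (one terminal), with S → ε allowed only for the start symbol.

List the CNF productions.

TX → x; TY → y; S → x; X → y; Y → x; S → TX X0; X0 → TX X1; X1 → Y X; S → TY X2; X2 → X Y; X → TY S; X → TX X3; X3 → TX TY; Y → TX TX; Y → Y TX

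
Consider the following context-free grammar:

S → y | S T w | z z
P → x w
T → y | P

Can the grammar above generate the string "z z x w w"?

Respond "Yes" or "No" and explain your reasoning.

Yes - a valid derivation exists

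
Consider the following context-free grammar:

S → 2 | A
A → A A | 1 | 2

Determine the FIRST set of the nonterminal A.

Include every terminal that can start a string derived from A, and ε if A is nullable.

We compute FIRST(A) using the standard algorithm.
FIRST(A) = {1, 2}
FIRST(S) = {1, 2}
Therefore, FIRST(A) = {1, 2}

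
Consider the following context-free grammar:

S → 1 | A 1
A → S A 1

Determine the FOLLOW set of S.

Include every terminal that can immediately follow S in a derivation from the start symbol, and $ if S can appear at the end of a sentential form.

We compute FOLLOW(S) using the standard algorithm.
FOLLOW(S) starts with {$}.
FIRST(A) = {1}
FIRST(S) = {1}
FOLLOW(A) = {1}
FOLLOW(S) = {$, 1}
Therefore, FOLLOW(S) = {$, 1}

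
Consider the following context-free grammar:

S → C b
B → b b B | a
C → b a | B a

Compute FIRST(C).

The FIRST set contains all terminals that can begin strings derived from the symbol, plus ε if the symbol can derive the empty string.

We compute FIRST(C) using the standard algorithm.
FIRST(B) = {a, b}
FIRST(C) = {a, b}
FIRST(S) = {a, b}
Therefore, FIRST(C) = {a, b}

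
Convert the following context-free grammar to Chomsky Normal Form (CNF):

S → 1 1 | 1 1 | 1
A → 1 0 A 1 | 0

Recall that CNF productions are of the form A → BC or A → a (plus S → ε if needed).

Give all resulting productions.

T1 → 1; S → 1; T0 → 0; A → 0; S → T1 T1; S → T1 T1; A → T1 X0; X0 → T0 X1; X1 → A T1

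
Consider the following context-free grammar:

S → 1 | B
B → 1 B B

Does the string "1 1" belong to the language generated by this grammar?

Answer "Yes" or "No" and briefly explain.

No - no valid derivation exists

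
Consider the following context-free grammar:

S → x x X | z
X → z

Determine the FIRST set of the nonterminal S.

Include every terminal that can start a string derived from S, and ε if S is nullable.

We compute FIRST(S) using the standard algorithm.
FIRST(S) = {x, z}
FIRST(X) = {z}
Therefore, FIRST(S) = {x, z}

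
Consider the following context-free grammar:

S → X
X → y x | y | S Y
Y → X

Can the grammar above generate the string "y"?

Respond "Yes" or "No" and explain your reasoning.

Yes - a valid derivation exists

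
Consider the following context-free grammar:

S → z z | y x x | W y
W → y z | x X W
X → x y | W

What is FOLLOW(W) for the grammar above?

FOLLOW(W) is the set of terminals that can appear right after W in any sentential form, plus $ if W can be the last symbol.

We compute FOLLOW(W) using the standard algorithm.
FOLLOW(S) starts with {$}.
FIRST(S) = {x, y, z}
FIRST(W) = {x, y}
FIRST(X) = {x, y}
FOLLOW(S) = {$}
FOLLOW(W) = {x, y}
FOLLOW(X) = {x, y}
Therefore, FOLLOW(W) = {x, y}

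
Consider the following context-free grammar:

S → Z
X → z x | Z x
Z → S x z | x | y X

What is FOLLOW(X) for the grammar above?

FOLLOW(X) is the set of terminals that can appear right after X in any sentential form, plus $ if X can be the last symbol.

We compute FOLLOW(X) using the standard algorithm.
FOLLOW(S) starts with {$}.
FIRST(S) = {x, y}
FIRST(X) = {x, y, z}
FIRST(Z) = {x, y}
FOLLOW(S) = {$, x}
FOLLOW(X) = {$, x}
FOLLOW(Z) = {$, x}
Therefore, FOLLOW(X) = {$, x}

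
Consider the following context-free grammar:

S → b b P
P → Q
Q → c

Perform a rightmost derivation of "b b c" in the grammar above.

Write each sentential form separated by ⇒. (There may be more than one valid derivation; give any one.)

S ⇒ b b P ⇒ b b Q ⇒ b b c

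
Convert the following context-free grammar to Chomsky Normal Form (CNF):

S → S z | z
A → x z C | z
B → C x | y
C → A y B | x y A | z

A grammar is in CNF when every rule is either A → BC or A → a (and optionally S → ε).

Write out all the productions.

TZ → z; S → z; TX → x; A → z; B → y; TY → y; C → z; S → S TZ; A → TX X0; X0 → TZ C; B → C TX; C → A X1; X1 → TY B; C → TX X2; X2 → TY A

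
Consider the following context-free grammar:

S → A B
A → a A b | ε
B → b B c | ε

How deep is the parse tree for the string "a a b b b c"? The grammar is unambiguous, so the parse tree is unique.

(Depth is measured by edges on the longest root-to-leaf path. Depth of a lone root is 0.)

4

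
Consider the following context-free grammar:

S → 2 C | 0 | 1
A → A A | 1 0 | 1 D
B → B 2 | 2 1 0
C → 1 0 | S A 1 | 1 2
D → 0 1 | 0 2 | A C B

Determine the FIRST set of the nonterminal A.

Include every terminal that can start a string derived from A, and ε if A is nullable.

We compute FIRST(A) using the standard algorithm.
FIRST(A) = {1}
FIRST(B) = {2}
FIRST(C) = {0, 1, 2}
FIRST(D) = {0, 1}
FIRST(S) = {0, 1, 2}
Therefore, FIRST(A) = {1}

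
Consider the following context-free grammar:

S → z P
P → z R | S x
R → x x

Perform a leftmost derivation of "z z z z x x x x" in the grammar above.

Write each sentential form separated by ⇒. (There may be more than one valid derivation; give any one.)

S ⇒ z P ⇒ z S x ⇒ z z P x ⇒ z z S x x ⇒ z z z P x x ⇒ z z z z R x x ⇒ z z z z x x x x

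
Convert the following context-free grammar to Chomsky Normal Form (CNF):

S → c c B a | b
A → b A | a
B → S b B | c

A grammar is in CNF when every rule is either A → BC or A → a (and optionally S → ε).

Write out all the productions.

TC → c; TA → a; S → b; TB → b; A → a; B → c; S → TC X0; X0 → TC X1; X1 → B TA; A → TB A; B → S X2; X2 → TB B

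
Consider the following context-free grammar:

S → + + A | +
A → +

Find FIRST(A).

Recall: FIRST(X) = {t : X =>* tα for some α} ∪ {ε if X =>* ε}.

We compute FIRST(A) using the standard algorithm.
FIRST(A) = {+}
FIRST(S) = {+}
Therefore, FIRST(A) = {+}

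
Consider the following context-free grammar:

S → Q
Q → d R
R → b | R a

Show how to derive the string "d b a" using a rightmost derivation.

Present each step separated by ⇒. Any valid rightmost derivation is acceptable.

S ⇒ Q ⇒ d R ⇒ d R a ⇒ d b a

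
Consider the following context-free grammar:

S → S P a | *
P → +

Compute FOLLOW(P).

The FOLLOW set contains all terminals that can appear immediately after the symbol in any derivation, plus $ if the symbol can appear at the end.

We compute FOLLOW(P) using the standard algorithm.
FOLLOW(S) starts with {$}.
FIRST(P) = {+}
FIRST(S) = {*}
FOLLOW(P) = {a}
FOLLOW(S) = {$, +}
Therefore, FOLLOW(P) = {a}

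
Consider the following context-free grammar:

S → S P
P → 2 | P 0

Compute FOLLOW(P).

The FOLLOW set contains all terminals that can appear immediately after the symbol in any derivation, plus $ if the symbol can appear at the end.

We compute FOLLOW(P) using the standard algorithm.
FOLLOW(S) starts with {$}.
FIRST(P) = {2}
FIRST(S) = {}
FOLLOW(P) = {$, 0, 2}
FOLLOW(S) = {$, 2}
Therefore, FOLLOW(P) = {$, 0, 2}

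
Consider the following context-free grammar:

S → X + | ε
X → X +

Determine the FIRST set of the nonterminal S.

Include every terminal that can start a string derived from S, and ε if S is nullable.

We compute FIRST(S) using the standard algorithm.
FIRST(S) = {ε}
FIRST(X) = {}
Therefore, FIRST(S) = {ε}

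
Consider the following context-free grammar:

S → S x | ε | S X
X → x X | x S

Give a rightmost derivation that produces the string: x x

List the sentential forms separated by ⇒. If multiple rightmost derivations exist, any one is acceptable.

S ⇒ S x ⇒ S x x ⇒ x x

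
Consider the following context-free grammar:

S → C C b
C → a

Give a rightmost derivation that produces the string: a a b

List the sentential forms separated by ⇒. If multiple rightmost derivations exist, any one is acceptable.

S ⇒ C C b ⇒ C a b ⇒ a a b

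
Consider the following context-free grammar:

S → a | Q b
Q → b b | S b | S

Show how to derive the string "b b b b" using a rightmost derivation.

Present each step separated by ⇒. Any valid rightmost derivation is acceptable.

S ⇒ Q b ⇒ S b ⇒ Q b b ⇒ b b b b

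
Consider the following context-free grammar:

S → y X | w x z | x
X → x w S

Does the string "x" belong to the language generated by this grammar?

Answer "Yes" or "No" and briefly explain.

Yes - a valid derivation exists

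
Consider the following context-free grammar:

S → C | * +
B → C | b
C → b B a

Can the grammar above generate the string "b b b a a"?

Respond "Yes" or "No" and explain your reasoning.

Yes - a valid derivation exists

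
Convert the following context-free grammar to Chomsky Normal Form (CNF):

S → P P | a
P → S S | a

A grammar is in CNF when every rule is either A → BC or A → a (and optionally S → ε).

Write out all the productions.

S → a; P → a; S → P P; P → S S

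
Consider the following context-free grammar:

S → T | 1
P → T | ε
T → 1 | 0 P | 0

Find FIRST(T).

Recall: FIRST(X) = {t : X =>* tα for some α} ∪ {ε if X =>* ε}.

We compute FIRST(T) using the standard algorithm.
FIRST(P) = {0, 1, ε}
FIRST(S) = {0, 1}
FIRST(T) = {0, 1}
Therefore, FIRST(T) = {0, 1}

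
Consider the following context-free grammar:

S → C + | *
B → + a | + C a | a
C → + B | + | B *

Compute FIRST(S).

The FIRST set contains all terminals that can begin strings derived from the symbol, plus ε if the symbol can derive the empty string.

We compute FIRST(S) using the standard algorithm.
FIRST(B) = {+, a}
FIRST(C) = {+, a}
FIRST(S) = {*, +, a}
Therefore, FIRST(S) = {*, +, a}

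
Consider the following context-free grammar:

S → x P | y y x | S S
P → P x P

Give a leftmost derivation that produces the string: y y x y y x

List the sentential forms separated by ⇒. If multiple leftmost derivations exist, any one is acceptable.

S ⇒ S S ⇒ y y x S ⇒ y y x y y x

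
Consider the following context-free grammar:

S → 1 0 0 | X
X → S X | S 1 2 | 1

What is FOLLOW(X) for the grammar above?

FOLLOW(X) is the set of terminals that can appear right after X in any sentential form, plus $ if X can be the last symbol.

We compute FOLLOW(X) using the standard algorithm.
FOLLOW(S) starts with {$}.
FIRST(S) = {1}
FIRST(X) = {1}
FOLLOW(S) = {$, 1}
FOLLOW(X) = {$, 1}
Therefore, FOLLOW(X) = {$, 1}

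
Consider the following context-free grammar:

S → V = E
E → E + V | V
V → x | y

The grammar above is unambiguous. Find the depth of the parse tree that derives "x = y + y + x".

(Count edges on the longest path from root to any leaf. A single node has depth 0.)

5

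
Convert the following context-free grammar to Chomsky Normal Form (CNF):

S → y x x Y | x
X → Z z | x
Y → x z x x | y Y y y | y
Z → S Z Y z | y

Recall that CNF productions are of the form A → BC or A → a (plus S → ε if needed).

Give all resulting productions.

TY → y; TX → x; S → x; TZ → z; X → x; Y → y; Z → y; S → TY X0; X0 → TX X1; X1 → TX Y; X → Z TZ; Y → TX X2; X2 → TZ X3; X3 → TX TX; Y → TY X4; X4 → Y X5; X5 → TY TY; Z → S X6; X6 → Z X7; X7 → Y TZ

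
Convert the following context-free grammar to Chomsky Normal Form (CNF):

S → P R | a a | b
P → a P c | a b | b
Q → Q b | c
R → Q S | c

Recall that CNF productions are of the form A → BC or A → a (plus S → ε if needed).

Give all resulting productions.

TA → a; S → b; TC → c; TB → b; P → b; Q → c; R → c; S → P R; S → TA TA; P → TA X0; X0 → P TC; P → TA TB; Q → Q TB; R → Q S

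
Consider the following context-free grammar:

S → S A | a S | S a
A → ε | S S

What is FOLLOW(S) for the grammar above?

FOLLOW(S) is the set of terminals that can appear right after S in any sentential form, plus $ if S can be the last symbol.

We compute FOLLOW(S) using the standard algorithm.
FOLLOW(S) starts with {$}.
FIRST(A) = {a, ε}
FIRST(S) = {a}
FOLLOW(A) = {$, a}
FOLLOW(S) = {$, a}
Therefore, FOLLOW(S) = {$, a}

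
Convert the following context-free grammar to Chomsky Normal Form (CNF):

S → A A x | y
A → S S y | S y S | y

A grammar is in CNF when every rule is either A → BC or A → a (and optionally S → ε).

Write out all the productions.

TX → x; S → y; TY → y; A → y; S → A X0; X0 → A TX; A → S X1; X1 → S TY; A → S X2; X2 → TY S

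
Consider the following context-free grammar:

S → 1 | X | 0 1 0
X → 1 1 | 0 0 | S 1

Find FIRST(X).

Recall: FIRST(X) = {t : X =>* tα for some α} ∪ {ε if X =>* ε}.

We compute FIRST(X) using the standard algorithm.
FIRST(S) = {0, 1}
FIRST(X) = {0, 1}
Therefore, FIRST(X) = {0, 1}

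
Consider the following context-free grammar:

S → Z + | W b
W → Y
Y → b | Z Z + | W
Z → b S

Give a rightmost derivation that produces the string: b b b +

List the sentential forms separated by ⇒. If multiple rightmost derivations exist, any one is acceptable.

S ⇒ Z + ⇒ b S + ⇒ b W b + ⇒ b Y b + ⇒ b b b +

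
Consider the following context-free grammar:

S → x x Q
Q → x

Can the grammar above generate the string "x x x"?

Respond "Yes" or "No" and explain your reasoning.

Yes - a valid derivation exists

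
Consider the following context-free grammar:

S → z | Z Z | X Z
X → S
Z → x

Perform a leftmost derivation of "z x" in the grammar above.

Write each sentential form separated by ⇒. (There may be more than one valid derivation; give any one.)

S ⇒ X Z ⇒ S Z ⇒ z Z ⇒ z x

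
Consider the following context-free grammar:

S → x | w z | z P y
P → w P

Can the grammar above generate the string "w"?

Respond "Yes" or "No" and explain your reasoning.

No - no valid derivation exists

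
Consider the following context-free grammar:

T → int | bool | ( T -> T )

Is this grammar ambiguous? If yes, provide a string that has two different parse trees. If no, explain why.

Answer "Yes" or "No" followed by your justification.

No - the grammar is unambiguous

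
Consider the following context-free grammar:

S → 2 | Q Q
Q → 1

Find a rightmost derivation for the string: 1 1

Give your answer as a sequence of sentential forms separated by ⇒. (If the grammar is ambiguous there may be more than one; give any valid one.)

S ⇒ Q Q ⇒ Q 1 ⇒ 1 1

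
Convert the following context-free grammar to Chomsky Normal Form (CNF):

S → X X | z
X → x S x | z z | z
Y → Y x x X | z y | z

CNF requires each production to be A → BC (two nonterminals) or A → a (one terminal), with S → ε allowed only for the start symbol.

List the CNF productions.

S → z; TX → x; TZ → z; X → z; TY → y; Y → z; S → X X; X → TX X0; X0 → S TX; X → TZ TZ; Y → Y X1; X1 → TX X2; X2 → TX X; Y → TZ TY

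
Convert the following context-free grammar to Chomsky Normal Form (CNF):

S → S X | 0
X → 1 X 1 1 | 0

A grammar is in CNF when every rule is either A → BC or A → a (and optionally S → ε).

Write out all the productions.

S → 0; T1 → 1; X → 0; S → S X; X → T1 X0; X0 → X X1; X1 → T1 T1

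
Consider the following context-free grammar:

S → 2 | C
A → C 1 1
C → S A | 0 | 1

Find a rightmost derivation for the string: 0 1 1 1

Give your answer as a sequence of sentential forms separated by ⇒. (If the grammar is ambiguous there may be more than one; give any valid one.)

S ⇒ C ⇒ S A ⇒ S C 1 1 ⇒ S 1 1 1 ⇒ C 1 1 1 ⇒ 0 1 1 1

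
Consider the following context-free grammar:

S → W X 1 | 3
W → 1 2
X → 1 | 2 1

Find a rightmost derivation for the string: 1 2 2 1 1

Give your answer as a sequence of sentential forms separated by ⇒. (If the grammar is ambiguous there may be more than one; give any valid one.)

S ⇒ W X 1 ⇒ W 2 1 1 ⇒ 1 2 2 1 1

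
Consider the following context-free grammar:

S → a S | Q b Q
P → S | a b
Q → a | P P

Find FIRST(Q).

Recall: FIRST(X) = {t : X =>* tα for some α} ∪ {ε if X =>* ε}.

We compute FIRST(Q) using the standard algorithm.
FIRST(P) = {a}
FIRST(Q) = {a}
FIRST(S) = {a}
Therefore, FIRST(Q) = {a}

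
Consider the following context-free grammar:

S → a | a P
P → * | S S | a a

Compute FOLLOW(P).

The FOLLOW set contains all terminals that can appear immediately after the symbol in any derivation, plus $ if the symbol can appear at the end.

We compute FOLLOW(P) using the standard algorithm.
FOLLOW(S) starts with {$}.
FIRST(P) = {*, a}
FIRST(S) = {a}
FOLLOW(P) = {$, a}
FOLLOW(S) = {$, a}
Therefore, FOLLOW(P) = {$, a}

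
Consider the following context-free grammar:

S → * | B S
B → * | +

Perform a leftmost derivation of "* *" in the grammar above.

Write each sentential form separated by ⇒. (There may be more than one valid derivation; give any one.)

S ⇒ B S ⇒ * S ⇒ * *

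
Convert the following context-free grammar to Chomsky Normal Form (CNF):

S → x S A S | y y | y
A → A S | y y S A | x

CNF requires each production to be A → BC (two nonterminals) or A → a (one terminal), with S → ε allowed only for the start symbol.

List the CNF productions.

TX → x; TY → y; S → y; A → x; S → TX X0; X0 → S X1; X1 → A S; S → TY TY; A → A S; A → TY X2; X2 → TY X3; X3 → S A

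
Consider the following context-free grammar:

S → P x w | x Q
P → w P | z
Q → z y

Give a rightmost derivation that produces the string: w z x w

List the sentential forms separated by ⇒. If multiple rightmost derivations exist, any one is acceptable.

S ⇒ P x w ⇒ w P x w ⇒ w z x w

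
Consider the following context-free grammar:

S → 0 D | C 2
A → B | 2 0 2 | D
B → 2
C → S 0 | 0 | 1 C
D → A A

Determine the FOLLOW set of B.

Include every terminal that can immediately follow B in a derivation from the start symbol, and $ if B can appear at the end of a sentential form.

We compute FOLLOW(B) using the standard algorithm.
FOLLOW(S) starts with {$}.
FIRST(A) = {2}
FIRST(B) = {2}
FIRST(C) = {0, 1}
FIRST(D) = {2}
FIRST(S) = {0, 1}
FOLLOW(A) = {$, 0, 2}
FOLLOW(B) = {$, 0, 2}
FOLLOW(C) = {2}
FOLLOW(D) = {$, 0, 2}
FOLLOW(S) = {$, 0}
Therefore, FOLLOW(B) = {$, 0, 2}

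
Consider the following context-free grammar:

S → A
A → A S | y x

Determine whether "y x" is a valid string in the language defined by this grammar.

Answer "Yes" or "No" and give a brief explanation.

Yes - a valid derivation exists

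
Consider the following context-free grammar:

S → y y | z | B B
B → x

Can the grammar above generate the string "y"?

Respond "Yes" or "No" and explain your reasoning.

No - no valid derivation exists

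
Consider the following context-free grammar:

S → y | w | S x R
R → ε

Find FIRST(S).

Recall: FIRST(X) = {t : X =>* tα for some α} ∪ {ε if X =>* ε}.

We compute FIRST(S) using the standard algorithm.
FIRST(R) = {ε}
FIRST(S) = {w, y}
Therefore, FIRST(S) = {w, y}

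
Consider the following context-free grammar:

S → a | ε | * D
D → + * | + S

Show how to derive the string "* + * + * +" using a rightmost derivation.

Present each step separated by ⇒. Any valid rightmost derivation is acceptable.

S ⇒ * D ⇒ * + S ⇒ * + * D ⇒ * + * + S ⇒ * + * + * D ⇒ * + * + * + S ⇒ * + * + * +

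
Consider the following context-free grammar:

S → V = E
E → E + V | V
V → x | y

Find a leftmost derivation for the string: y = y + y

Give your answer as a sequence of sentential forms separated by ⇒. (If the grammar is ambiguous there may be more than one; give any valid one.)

S ⇒ V = E ⇒ y = E ⇒ y = E + V ⇒ y = V + V ⇒ y = y + V ⇒ y = y + y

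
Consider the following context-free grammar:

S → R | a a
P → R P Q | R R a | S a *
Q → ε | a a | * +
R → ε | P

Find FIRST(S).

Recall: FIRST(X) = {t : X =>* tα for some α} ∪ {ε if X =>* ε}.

We compute FIRST(S) using the standard algorithm.
FIRST(P) = {a}
FIRST(Q) = {*, a, ε}
FIRST(R) = {a, ε}
FIRST(S) = {a, ε}
Therefore, FIRST(S) = {a, ε}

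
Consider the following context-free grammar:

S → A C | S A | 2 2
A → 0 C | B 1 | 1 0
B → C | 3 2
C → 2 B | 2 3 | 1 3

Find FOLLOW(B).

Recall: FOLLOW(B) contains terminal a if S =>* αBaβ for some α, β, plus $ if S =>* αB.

We compute FOLLOW(B) using the standard algorithm.
FOLLOW(S) starts with {$}.
FIRST(A) = {0, 1, 2, 3}
FIRST(B) = {1, 2, 3}
FIRST(C) = {1, 2}
FIRST(S) = {0, 1, 2, 3}
FOLLOW(A) = {$, 0, 1, 2, 3}
FOLLOW(B) = {$, 0, 1, 2, 3}
FOLLOW(C) = {$, 0, 1, 2, 3}
FOLLOW(S) = {$, 0, 1, 2, 3}
Therefore, FOLLOW(B) = {$, 0, 1, 2, 3}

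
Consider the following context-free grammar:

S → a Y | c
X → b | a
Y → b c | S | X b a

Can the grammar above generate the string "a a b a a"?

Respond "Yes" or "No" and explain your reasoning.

No - no valid derivation exists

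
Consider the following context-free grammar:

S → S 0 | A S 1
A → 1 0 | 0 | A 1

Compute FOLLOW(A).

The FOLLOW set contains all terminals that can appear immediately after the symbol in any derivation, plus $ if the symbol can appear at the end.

We compute FOLLOW(A) using the standard algorithm.
FOLLOW(S) starts with {$}.
FIRST(A) = {0, 1}
FIRST(S) = {0, 1}
FOLLOW(A) = {0, 1}
FOLLOW(S) = {$, 0, 1}
Therefore, FOLLOW(A) = {0, 1}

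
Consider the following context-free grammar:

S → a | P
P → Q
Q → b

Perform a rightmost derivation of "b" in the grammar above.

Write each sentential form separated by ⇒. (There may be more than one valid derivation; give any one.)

S ⇒ P ⇒ Q ⇒ b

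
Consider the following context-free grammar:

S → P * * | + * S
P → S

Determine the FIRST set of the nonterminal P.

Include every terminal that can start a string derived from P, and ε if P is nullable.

We compute FIRST(P) using the standard algorithm.
FIRST(P) = {+}
FIRST(S) = {+}
Therefore, FIRST(P) = {+}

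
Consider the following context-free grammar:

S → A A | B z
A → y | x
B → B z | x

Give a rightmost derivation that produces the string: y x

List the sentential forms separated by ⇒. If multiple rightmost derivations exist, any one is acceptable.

S ⇒ A A ⇒ A x ⇒ y x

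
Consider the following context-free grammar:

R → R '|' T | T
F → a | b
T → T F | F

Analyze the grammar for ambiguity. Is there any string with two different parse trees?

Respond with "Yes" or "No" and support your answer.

No - the grammar is unambiguous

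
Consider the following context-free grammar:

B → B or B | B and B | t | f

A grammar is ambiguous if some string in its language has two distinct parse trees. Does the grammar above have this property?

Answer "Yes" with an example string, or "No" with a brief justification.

Yes - the string 'f or t or f or t or t' has two distinct parse trees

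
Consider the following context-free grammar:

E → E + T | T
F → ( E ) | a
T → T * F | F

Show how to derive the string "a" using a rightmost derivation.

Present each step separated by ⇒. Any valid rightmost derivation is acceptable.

E ⇒ T ⇒ F ⇒ a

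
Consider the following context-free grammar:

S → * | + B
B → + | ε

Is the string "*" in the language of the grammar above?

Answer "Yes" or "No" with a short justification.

Yes - a valid derivation exists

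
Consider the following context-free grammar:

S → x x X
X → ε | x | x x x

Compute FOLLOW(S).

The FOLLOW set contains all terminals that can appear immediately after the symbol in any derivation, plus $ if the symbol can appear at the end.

We compute FOLLOW(S) using the standard algorithm.
FOLLOW(S) starts with {$}.
FIRST(S) = {x}
FIRST(X) = {x, ε}
FOLLOW(S) = {$}
FOLLOW(X) = {$}
Therefore, FOLLOW(S) = {$}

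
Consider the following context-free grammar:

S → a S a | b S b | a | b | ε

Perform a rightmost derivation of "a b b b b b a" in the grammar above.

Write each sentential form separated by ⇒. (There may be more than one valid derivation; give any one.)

S ⇒ a S a ⇒ a b S b a ⇒ a b b S b b a ⇒ a b b b b b a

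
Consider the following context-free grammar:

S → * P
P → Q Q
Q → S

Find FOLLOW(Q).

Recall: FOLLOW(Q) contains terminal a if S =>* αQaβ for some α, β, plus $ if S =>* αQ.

We compute FOLLOW(Q) using the standard algorithm.
FOLLOW(S) starts with {$}.
FIRST(P) = {*}
FIRST(Q) = {*}
FIRST(S) = {*}
FOLLOW(P) = {$, *}
FOLLOW(Q) = {$, *}
FOLLOW(S) = {$, *}
Therefore, FOLLOW(Q) = {$, *}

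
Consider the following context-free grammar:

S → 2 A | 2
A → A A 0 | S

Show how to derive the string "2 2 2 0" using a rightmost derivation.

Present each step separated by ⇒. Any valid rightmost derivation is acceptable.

S ⇒ 2 A ⇒ 2 A A 0 ⇒ 2 A S 0 ⇒ 2 A 2 0 ⇒ 2 S 2 0 ⇒ 2 2 2 0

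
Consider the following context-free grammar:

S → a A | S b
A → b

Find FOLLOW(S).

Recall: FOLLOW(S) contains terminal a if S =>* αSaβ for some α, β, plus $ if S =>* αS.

We compute FOLLOW(S) using the standard algorithm.
FOLLOW(S) starts with {$}.
FIRST(A) = {b}
FIRST(S) = {a}
FOLLOW(A) = {$, b}
FOLLOW(S) = {$, b}
Therefore, FOLLOW(S) = {$, b}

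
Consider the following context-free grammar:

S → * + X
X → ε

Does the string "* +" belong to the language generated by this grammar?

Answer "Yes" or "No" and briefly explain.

Yes - a valid derivation exists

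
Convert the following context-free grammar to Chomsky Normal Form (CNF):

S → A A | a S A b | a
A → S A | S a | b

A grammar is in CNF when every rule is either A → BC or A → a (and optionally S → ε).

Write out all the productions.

TA → a; TB → b; S → a; A → b; S → A A; S → TA X0; X0 → S X1; X1 → A TB; A → S A; A → S TA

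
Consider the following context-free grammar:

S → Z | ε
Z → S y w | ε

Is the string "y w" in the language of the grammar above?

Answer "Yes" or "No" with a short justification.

Yes - a valid derivation exists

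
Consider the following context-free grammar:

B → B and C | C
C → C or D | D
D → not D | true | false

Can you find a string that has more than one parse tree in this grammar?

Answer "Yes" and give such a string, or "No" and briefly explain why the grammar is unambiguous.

No - the grammar is unambiguous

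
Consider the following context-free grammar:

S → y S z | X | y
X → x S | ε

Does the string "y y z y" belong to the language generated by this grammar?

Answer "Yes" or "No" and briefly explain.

No - no valid derivation exists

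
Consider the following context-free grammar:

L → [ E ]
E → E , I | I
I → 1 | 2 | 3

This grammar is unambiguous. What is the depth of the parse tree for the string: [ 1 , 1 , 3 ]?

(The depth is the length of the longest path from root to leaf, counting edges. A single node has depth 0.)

5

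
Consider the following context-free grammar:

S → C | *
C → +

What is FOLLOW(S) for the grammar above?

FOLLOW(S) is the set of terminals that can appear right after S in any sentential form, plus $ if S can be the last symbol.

We compute FOLLOW(S) using the standard algorithm.
FOLLOW(S) starts with {$}.
FIRST(C) = {+}
FIRST(S) = {*, +}
FOLLOW(C) = {$}
FOLLOW(S) = {$}
Therefore, FOLLOW(S) = {$}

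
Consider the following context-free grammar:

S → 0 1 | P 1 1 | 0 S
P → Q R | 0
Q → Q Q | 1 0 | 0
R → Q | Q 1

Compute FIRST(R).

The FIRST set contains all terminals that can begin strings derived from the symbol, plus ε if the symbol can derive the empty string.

We compute FIRST(R) using the standard algorithm.
FIRST(P) = {0, 1}
FIRST(Q) = {0, 1}
FIRST(R) = {0, 1}
FIRST(S) = {0, 1}
Therefore, FIRST(R) = {0, 1}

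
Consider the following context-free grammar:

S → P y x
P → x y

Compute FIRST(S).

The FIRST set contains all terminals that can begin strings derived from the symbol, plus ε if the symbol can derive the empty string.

We compute FIRST(S) using the standard algorithm.
FIRST(P) = {x}
FIRST(S) = {x}
Therefore, FIRST(S) = {x}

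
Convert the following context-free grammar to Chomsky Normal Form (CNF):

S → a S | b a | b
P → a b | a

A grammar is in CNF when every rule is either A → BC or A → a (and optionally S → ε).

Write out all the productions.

TA → a; TB → b; S → b; P → a; S → TA S; S → TB TA; P → TA TB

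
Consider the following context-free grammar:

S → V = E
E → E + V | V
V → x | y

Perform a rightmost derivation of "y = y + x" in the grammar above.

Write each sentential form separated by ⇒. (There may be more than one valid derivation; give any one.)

S ⇒ V = E ⇒ V = E + V ⇒ V = E + x ⇒ V = V + x ⇒ V = y + x ⇒ y = y + x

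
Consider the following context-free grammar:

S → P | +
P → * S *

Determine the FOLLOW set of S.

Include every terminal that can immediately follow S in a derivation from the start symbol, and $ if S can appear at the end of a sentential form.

We compute FOLLOW(S) using the standard algorithm.
FOLLOW(S) starts with {$}.
FIRST(P) = {*}
FIRST(S) = {*, +}
FOLLOW(P) = {$, *}
FOLLOW(S) = {$, *}
Therefore, FOLLOW(S) = {$, *}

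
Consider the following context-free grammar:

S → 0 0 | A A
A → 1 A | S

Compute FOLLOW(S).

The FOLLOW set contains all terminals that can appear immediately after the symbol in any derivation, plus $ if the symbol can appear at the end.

We compute FOLLOW(S) using the standard algorithm.
FOLLOW(S) starts with {$}.
FIRST(A) = {0, 1}
FIRST(S) = {0, 1}
FOLLOW(A) = {$, 0, 1}
FOLLOW(S) = {$, 0, 1}
Therefore, FOLLOW(S) = {$, 0, 1}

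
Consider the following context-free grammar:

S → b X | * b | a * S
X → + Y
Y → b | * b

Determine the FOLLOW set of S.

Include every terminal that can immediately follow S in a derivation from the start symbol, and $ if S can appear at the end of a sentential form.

We compute FOLLOW(S) using the standard algorithm.
FOLLOW(S) starts with {$}.
FIRST(S) = {*, a, b}
FIRST(X) = {+}
FIRST(Y) = {*, b}
FOLLOW(S) = {$}
FOLLOW(X) = {$}
FOLLOW(Y) = {$}
Therefore, FOLLOW(S) = {$}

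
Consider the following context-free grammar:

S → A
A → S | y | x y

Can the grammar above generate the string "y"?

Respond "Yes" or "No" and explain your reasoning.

Yes - a valid derivation exists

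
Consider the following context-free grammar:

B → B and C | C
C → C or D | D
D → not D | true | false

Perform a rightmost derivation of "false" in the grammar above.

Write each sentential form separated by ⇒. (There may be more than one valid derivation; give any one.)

B ⇒ C ⇒ D ⇒ false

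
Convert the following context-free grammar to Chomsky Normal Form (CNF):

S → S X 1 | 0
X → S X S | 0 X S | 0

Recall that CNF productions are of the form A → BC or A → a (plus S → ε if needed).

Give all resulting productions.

T1 → 1; S → 0; T0 → 0; X → 0; S → S X0; X0 → X T1; X → S X1; X1 → X S; X → T0 X2; X2 → X S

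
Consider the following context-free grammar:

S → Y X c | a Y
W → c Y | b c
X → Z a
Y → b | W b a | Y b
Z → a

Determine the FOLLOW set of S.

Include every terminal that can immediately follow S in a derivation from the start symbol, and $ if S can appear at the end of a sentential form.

We compute FOLLOW(S) using the standard algorithm.
FOLLOW(S) starts with {$}.
FIRST(S) = {a, b, c}
FIRST(W) = {b, c}
FIRST(X) = {a}
FIRST(Y) = {b, c}
FIRST(Z) = {a}
FOLLOW(S) = {$}
FOLLOW(W) = {b}
FOLLOW(X) = {c}
FOLLOW(Y) = {$, a, b}
FOLLOW(Z) = {a}
Therefore, FOLLOW(S) = {$}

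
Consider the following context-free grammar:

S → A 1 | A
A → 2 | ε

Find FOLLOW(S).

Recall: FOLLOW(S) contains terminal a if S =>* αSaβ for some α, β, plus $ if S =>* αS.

We compute FOLLOW(S) using the standard algorithm.
FOLLOW(S) starts with {$}.
FIRST(A) = {2, ε}
FIRST(S) = {1, 2, ε}
FOLLOW(A) = {$, 1}
FOLLOW(S) = {$}
Therefore, FOLLOW(S) = {$}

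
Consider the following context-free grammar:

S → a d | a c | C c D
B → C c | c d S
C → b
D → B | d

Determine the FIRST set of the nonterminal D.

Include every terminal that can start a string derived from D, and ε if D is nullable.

We compute FIRST(D) using the standard algorithm.
FIRST(B) = {b, c}
FIRST(C) = {b}
FIRST(D) = {b, c, d}
FIRST(S) = {a, b}
Therefore, FIRST(D) = {b, c, d}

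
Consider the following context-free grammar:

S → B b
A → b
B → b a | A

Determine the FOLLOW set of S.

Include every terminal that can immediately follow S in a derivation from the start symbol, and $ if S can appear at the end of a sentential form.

We compute FOLLOW(S) using the standard algorithm.
FOLLOW(S) starts with {$}.
FIRST(A) = {b}
FIRST(B) = {b}
FIRST(S) = {b}
FOLLOW(A) = {b}
FOLLOW(B) = {b}
FOLLOW(S) = {$}
Therefore, FOLLOW(S) = {$}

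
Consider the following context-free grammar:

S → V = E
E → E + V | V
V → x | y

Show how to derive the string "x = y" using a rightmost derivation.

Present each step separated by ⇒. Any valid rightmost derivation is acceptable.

S ⇒ V = E ⇒ V = V ⇒ V = y ⇒ x = y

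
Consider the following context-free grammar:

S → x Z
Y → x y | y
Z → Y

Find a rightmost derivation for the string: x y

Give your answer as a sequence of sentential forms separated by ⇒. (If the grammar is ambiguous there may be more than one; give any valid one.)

S ⇒ x Z ⇒ x Y ⇒ x y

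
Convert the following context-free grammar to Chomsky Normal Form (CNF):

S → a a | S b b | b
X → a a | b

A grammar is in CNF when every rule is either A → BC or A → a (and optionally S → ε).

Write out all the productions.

TA → a; TB → b; S → b; X → b; S → TA TA; S → S X0; X0 → TB TB; X → TA TA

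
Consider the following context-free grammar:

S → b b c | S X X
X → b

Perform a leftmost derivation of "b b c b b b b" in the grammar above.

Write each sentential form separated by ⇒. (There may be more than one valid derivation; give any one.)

S ⇒ S X X ⇒ S X X X X ⇒ b b c X X X X ⇒ b b c b X X X ⇒ b b c b b X X ⇒ b b c b b b X ⇒ b b c b b b b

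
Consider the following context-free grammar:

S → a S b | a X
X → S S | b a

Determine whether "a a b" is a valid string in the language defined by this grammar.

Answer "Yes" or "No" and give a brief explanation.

No - no valid derivation exists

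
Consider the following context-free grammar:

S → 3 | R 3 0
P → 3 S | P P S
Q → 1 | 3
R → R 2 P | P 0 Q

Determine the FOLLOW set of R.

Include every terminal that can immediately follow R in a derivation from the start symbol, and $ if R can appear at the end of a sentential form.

We compute FOLLOW(R) using the standard algorithm.
FOLLOW(S) starts with {$}.
FIRST(P) = {3}
FIRST(Q) = {1, 3}
FIRST(R) = {3}
FIRST(S) = {3}
FOLLOW(P) = {0, 2, 3}
FOLLOW(Q) = {2, 3}
FOLLOW(R) = {2, 3}
FOLLOW(S) = {$, 0, 2, 3}
Therefore, FOLLOW(R) = {2, 3}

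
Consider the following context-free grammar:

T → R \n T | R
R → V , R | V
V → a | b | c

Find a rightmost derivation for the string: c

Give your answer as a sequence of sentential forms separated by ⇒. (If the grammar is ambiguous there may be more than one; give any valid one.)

T ⇒ R ⇒ V ⇒ c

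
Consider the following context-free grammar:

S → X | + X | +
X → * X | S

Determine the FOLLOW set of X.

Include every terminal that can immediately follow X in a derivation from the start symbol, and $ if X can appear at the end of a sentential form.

We compute FOLLOW(X) using the standard algorithm.
FOLLOW(S) starts with {$}.
FIRST(S) = {*, +}
FIRST(X) = {*, +}
FOLLOW(S) = {$}
FOLLOW(X) = {$}
Therefore, FOLLOW(X) = {$}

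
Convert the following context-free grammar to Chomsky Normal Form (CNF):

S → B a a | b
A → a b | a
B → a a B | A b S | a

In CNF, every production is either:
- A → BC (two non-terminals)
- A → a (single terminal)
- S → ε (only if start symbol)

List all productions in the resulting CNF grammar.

TA → a; S → b; TB → b; A → a; B → a; S → B X0; X0 → TA TA; A → TA TB; B → TA X1; X1 → TA B; B → A X2; X2 → TB S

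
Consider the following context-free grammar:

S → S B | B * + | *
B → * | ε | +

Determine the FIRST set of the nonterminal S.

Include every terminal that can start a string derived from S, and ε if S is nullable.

We compute FIRST(S) using the standard algorithm.
FIRST(B) = {*, +, ε}
FIRST(S) = {*, +}
Therefore, FIRST(S) = {*, +}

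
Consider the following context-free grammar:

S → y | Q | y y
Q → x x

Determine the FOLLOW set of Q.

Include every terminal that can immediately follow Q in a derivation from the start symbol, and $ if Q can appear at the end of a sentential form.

We compute FOLLOW(Q) using the standard algorithm.
FOLLOW(S) starts with {$}.
FIRST(Q) = {x}
FIRST(S) = {x, y}
FOLLOW(Q) = {$}
FOLLOW(S) = {$}
Therefore, FOLLOW(Q) = {$}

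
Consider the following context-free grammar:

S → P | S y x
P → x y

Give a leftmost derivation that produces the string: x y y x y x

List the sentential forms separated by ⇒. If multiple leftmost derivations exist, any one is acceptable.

S ⇒ S y x ⇒ S y x y x ⇒ P y x y x ⇒ x y y x y x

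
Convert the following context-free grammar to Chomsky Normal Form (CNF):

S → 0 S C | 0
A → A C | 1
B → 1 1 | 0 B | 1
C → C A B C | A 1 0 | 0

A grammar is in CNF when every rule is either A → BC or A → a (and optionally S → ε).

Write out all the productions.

T0 → 0; S → 0; A → 1; T1 → 1; B → 1; C → 0; S → T0 X0; X0 → S C; A → A C; B → T1 T1; B → T0 B; C → C X1; X1 → A X2; X2 → B C; C → A X3; X3 → T1 T0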